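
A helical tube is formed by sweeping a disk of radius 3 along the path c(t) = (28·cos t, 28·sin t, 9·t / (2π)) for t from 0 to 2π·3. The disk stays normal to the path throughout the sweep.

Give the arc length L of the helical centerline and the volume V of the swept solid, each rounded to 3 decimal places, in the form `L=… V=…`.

L=528.478 V=14942.356

2πR = 2π·28 = 175.929189
per-turn = √(175.929189² + 9²) = √(30951.0794 + 81) = √31032.0794 = 176.159244
L = 3 × 176.159244 = 528.477733
V = π·3² × L = 28.274334 × 528.477733 = 14942.355881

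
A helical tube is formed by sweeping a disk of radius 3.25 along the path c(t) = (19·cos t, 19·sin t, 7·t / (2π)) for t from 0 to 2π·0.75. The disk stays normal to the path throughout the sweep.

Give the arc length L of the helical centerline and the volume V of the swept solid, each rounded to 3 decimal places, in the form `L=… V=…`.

L=89.689 V=2976.162

2πR = 2π·19 = 119.380521
per-turn = √(119.380521² + 7²) = √(14251.7088 + 49) = √14300.7088 = 119.585571
L = 0.75 × 119.585571 = 89.689178
V = π·3.25² × L = 33.183072 × 89.689178 = 2976.162492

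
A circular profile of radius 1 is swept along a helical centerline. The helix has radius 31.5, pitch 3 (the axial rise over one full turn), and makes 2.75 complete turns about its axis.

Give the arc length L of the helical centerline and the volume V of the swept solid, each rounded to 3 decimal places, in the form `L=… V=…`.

L=544.343 V=1710.105

2πR = 2π·31.5 = 197.920337
per-turn = √(197.920337² + 3²) = √(39172.4599 + 9) = √39181.4599 = 197.943072
L = 2.75 × 197.943072 = 544.343449
V = π·1² × L = 3.141593 × 544.343449 = 1710.105380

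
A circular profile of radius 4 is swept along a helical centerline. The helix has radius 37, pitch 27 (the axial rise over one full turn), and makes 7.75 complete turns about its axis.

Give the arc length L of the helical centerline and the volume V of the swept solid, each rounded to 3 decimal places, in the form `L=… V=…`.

2πR = 2π·37 = 232.477856
per-turn = √(232.477856² + 27²) = √(54045.9537 + 729) = √54774.9537 = 234.040496
L = 7.75 × 234.040496 = 1813.813843
V = π·4² × L = 50.265482 × 1813.813843 = 91172.227900

L=1813.814 V=91172.228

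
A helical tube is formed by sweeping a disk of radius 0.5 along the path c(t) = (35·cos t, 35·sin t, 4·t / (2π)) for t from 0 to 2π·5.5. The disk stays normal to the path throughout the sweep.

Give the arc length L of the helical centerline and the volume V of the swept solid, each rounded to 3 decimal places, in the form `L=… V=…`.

L=1209.713 V=950.107

2πR = 2π·35 = 219.911486
per-turn = √(219.911486² + 4²) = √(48361.0616 + 16) = √48377.0616 = 219.947861
L = 5.5 × 219.947861 = 1209.713236
V = π·0.5² × L = 0.785398 × 1209.713236 = 950.106553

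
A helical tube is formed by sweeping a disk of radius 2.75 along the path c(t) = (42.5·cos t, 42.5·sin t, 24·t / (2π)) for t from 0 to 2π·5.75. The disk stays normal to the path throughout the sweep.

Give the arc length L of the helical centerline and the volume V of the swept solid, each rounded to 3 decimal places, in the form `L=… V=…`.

2πR = 2π·42.5 = 267.035376
per-turn = √(267.035376² + 24²) = √(71307.8918 + 576) = √71883.8918 = 268.111715
L = 5.75 × 268.111715 = 1541.642362
V = π·2.75² × L = 23.758294 × 1541.642362 = 36626.793164

L=1541.642 V=36626.793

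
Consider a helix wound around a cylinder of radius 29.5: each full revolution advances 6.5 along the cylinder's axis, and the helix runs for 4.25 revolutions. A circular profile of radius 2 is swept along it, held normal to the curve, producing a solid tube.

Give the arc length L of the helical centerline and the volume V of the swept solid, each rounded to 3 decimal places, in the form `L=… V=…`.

L=788.239 V=9905.298

2πR = 2π·29.5 = 185.353967
per-turn = √(185.353967² + 6.5²) = √(34356.0929 + 42.25) = √34398.3429 = 185.467903
L = 4.25 × 185.467903 = 788.238586
V = π·2² × L = 12.566371 × 788.238586 = 9905.298208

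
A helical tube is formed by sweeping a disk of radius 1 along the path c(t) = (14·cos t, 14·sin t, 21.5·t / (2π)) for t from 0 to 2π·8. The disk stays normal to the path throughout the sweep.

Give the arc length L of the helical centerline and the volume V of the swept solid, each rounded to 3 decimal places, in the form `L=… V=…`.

L=724.432 V=2275.869

2πR = 2π·14 = 87.964594
per-turn = √(87.964594² + 21.5²) = √(7737.7699 + 462.25) = √8200.0199 = 90.553961
L = 8 × 90.553961 = 724.431688
V = π·1² × L = 3.141593 × 724.431688 = 2275.869269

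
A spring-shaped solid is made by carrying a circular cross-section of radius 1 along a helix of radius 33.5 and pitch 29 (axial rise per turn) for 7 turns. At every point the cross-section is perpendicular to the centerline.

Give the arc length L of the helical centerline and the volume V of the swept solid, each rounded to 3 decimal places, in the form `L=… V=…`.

L=1487.325 V=4672.571

2πR = 2π·33.5 = 210.486708
per-turn = √(210.486708² + 29²) = √(44304.6542 + 841) = √45145.6542 = 212.475067
L = 7 × 212.475067 = 1487.325470
V = π·1² × L = 3.141593 × 1487.325470 = 4672.570770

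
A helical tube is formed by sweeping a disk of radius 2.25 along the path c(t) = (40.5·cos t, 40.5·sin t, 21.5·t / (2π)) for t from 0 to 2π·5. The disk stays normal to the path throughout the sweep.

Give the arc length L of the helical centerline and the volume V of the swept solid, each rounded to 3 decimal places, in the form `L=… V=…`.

L=1276.878 V=20307.871

2πR = 2π·40.5 = 254.469005
per-turn = √(254.469005² + 21.5²) = √(64754.4745 + 462.25) = √65216.7245 = 255.375654
L = 5 × 255.375654 = 1276.878268
V = π·2.25² × L = 15.904313 × 1276.878268 = 20307.871397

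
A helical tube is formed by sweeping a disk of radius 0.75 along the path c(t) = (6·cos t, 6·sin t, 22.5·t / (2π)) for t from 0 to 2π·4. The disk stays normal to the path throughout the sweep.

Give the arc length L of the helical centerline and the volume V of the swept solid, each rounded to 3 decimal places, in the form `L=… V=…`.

2πR = 2π·6 = 37.699112
per-turn = √(37.699112² + 22.5²) = √(1421.2230 + 506.25) = √1927.4730 = 43.902996
L = 4 × 43.902996 = 175.611983
V = π·0.75² × L = 1.767146 × 175.611983 = 310.331990

L=175.612 V=310.332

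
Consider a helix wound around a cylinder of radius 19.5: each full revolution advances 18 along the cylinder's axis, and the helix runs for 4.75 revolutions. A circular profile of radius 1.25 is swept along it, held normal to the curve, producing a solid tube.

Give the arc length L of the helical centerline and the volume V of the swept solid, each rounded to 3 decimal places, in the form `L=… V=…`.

2πR = 2π·19.5 = 122.522113
per-turn = √(122.522113² + 18²) = √(15011.6683 + 324) = √15335.6683 = 123.837265
L = 4.75 × 123.837265 = 588.227011
V = π·1.25² × L = 4.908739 × 588.227011 = 2887.452586

L=588.227 V=2887.453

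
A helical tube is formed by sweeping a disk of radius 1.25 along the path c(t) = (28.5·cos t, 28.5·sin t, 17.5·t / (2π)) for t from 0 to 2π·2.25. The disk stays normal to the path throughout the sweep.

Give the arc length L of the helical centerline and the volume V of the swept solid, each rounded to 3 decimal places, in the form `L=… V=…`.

L=404.829 V=1987.198

2πR = 2π·28.5 = 179.070781
per-turn = √(179.070781² + 17.5²) = √(32066.3447 + 306.25) = √32372.5947 = 179.923858
L = 2.25 × 179.923858 = 404.828681
V = π·1.25² × L = 4.908739 × 404.828681 = 1987.198139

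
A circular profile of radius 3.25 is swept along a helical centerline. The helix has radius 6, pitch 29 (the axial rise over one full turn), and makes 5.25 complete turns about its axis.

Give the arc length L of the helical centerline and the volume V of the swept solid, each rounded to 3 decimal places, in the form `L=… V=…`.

L=249.705 V=8285.975

2πR = 2π·6 = 37.699112
per-turn = √(37.699112² + 29²) = √(1421.2230 + 841) = √2262.2230 = 47.562832
L = 5.25 × 47.562832 = 249.704871
V = π·3.25² × L = 33.183072 × 249.704871 = 8285.974798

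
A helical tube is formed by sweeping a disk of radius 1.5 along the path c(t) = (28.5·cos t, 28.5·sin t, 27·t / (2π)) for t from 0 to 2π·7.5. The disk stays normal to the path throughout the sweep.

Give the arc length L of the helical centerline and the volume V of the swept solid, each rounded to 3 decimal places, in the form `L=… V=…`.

L=1358.211 V=9600.630

2πR = 2π·28.5 = 179.070781
per-turn = √(179.070781² + 27²) = √(32066.3447 + 729) = √32795.3447 = 181.094850
L = 7.5 × 181.094850 = 1358.211375
V = π·1.5² × L = 7.068583 × 1358.211375 = 9600.630475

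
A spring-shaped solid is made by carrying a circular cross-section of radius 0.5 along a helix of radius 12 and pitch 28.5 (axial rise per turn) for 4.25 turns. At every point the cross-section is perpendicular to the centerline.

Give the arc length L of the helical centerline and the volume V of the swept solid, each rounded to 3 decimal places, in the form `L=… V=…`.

2πR = 2π·12 = 75.398224
per-turn = √(75.398224² + 28.5²) = √(5684.8921 + 812.25) = √6497.1421 = 80.604852
L = 4.25 × 80.604852 = 342.570620
V = π·0.5² × L = 0.785398 × 342.570620 = 269.054336

L=342.571 V=269.054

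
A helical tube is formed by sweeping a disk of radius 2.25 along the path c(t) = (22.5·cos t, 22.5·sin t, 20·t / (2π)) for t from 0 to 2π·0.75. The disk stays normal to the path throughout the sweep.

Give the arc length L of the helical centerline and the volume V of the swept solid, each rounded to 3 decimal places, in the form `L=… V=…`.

L=107.085 V=1703.106

2πR = 2π·22.5 = 141.371669
per-turn = √(141.371669² + 20²) = √(19985.9489 + 400) = √20385.9489 = 142.779371
L = 0.75 × 142.779371 = 107.084529
V = π·2.25² × L = 15.904313 × 107.084529 = 1703.105840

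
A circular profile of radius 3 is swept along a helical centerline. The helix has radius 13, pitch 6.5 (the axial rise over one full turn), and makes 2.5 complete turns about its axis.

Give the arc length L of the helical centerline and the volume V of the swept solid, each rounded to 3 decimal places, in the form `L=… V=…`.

2πR = 2π·13 = 81.681409
per-turn = √(81.681409² + 6.5²) = √(6671.8526 + 42.25) = √6714.1026 = 81.939628
L = 2.5 × 81.939628 = 204.849069
V = π·3² × L = 28.274334 × 204.849069 = 5791.970974

L=204.849 V=5791.971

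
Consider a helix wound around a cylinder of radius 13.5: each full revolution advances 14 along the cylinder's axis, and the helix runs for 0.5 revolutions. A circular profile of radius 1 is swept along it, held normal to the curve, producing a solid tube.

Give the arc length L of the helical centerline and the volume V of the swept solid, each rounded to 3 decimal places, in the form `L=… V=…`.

L=42.985 V=135.042

2πR = 2π·13.5 = 84.823002
per-turn = √(84.823002² + 14²) = √(7194.9416 + 196) = √7390.9416 = 85.970586
L = 0.5 × 85.970586 = 42.985293
V = π·1² × L = 3.141593 × 42.985293 = 135.042280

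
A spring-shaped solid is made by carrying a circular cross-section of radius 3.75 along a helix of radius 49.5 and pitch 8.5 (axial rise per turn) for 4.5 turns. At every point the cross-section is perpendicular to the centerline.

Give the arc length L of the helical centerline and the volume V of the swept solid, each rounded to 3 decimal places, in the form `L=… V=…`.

L=1400.102 V=61854.616

2πR = 2π·49.5 = 311.017673
per-turn = √(311.017673² + 8.5²) = √(96731.9927 + 72.25) = √96804.2427 = 311.133802
L = 4.5 × 311.133802 = 1400.102109
V = π·3.75² × L = 44.178647 × 1400.102109 = 61854.616401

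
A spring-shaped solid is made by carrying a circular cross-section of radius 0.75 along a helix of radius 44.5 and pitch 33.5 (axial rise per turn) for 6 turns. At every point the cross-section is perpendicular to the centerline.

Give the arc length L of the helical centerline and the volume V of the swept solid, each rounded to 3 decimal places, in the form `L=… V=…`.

L=1689.609 V=2985.785

2πR = 2π·44.5 = 279.601746
per-turn = √(279.601746² + 33.5²) = √(78177.1365 + 1122.25) = √79299.3865 = 281.601467
L = 6 × 281.601467 = 1689.608805
V = π·0.75² × L = 1.767146 × 1689.608805 = 2985.785217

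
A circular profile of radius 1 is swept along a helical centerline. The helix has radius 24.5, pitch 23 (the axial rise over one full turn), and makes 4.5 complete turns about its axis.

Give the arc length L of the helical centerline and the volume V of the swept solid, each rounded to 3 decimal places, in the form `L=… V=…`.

2πR = 2π·24.5 = 153.938040
per-turn = √(153.938040² + 23²) = √(23696.9202 + 529) = √24225.9202 = 155.646780
L = 4.5 × 155.646780 = 700.410511
V = π·1² × L = 3.141593 × 700.410511 = 2200.404515

L=700.411 V=2200.405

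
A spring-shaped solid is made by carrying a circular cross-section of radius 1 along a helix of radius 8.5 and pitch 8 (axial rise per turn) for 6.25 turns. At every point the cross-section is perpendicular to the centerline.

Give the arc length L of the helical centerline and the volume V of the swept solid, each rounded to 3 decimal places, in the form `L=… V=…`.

2πR = 2π·8.5 = 53.407075
per-turn = √(53.407075² + 8²) = √(2852.3157 + 64) = √2916.3157 = 54.002923
L = 6.25 × 54.002923 = 337.518268
V = π·1² × L = 3.141593 × 337.518268 = 1060.344910

L=337.518 V=1060.345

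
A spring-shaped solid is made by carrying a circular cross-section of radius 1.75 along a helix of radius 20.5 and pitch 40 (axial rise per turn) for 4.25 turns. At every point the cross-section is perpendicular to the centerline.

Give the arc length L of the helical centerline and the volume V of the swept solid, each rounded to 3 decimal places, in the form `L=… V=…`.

2πR = 2π·20.5 = 128.805299
per-turn = √(128.805299² + 40²) = √(16590.8050 + 1600) = √18190.8050 = 134.873292
L = 4.25 × 134.873292 = 573.211493
V = π·1.75² × L = 9.621128 × 573.211493 = 5514.940856

L=573.211 V=5514.941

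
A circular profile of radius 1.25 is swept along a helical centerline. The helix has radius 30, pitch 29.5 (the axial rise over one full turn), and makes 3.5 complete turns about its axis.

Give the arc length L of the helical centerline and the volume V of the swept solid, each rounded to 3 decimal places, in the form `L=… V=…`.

L=667.765 V=3277.884

2πR = 2π·30 = 188.495559
per-turn = √(188.495559² + 29.5²) = √(35530.5758 + 870.25) = √36400.8258 = 190.790005
L = 3.5 × 190.790005 = 667.765016
V = π·1.25² × L = 4.908739 × 667.765016 = 3277.883857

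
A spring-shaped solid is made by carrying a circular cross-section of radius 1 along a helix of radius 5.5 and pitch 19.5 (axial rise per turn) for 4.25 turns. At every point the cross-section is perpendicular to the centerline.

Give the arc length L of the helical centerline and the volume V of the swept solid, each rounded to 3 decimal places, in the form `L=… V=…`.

2πR = 2π·5.5 = 34.557519
per-turn = √(34.557519² + 19.5²) = √(1194.2221 + 380.25) = √1574.4721 = 39.679619
L = 4.25 × 39.679619 = 168.638379
V = π·1² × L = 3.141593 × 168.638379 = 529.793093

L=168.638 V=529.793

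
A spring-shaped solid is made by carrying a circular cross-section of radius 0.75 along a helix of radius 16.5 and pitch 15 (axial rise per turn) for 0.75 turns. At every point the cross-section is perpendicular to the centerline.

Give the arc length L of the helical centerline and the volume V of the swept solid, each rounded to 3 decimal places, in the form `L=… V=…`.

L=78.564 V=138.834

2πR = 2π·16.5 = 103.672558
per-turn = √(103.672558² + 15²) = √(10747.9992 + 225) = √10972.9992 = 104.752084
L = 0.75 × 104.752084 = 78.564063
V = π·0.75² × L = 1.767146 × 78.564063 = 138.834160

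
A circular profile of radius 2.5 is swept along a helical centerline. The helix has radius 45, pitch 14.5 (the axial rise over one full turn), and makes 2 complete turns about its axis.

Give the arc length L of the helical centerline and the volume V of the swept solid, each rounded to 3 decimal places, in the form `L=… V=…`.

2πR = 2π·45 = 282.743339
per-turn = √(282.743339² + 14.5²) = √(79943.7956 + 210.25) = √80154.0456 = 283.114898
L = 2 × 283.114898 = 566.229797
V = π·2.5² × L = 19.634954 × 566.229797 = 11117.896058

L=566.230 V=11117.896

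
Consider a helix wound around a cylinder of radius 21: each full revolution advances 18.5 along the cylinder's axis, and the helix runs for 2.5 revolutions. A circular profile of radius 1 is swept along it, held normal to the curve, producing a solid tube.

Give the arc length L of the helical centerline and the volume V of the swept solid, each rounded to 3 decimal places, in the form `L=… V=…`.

2πR = 2π·21 = 131.946891
per-turn = √(131.946891² + 18.5²) = √(17409.9822 + 342.25) = √17752.2322 = 133.237503
L = 2.5 × 133.237503 = 333.093757
V = π·1² × L = 3.141593 × 333.093757 = 1046.444900

L=333.094 V=1046.445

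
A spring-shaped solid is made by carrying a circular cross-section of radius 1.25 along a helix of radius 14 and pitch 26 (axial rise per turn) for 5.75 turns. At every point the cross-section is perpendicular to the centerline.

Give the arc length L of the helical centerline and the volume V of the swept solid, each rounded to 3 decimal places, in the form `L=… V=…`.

2πR = 2π·14 = 87.964594
per-turn = √(87.964594² + 26²) = √(7737.7699 + 676) = √8413.7699 = 91.726604
L = 5.75 × 91.726604 = 527.427972
V = π·1.25² × L = 4.908739 × 527.427972 = 2589.006003

L=527.428 V=2589.006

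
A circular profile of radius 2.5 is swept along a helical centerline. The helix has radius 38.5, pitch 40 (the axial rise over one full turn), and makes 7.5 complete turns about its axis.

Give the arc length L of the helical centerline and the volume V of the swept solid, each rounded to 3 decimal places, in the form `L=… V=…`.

2πR = 2π·38.5 = 241.902634
per-turn = √(241.902634² + 40²) = √(58516.8845 + 1600) = √60116.8845 = 245.187448
L = 7.5 × 245.187448 = 1838.905858
V = π·2.5² × L = 19.634954 × 1838.905858 = 36106.832079

L=1838.906 V=36106.832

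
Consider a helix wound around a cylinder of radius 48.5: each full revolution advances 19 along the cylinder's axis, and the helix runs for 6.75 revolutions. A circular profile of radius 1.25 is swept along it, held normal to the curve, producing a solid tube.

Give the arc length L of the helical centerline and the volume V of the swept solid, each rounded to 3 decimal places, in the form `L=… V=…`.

L=2060.952 V=10116.675

2πR = 2π·48.5 = 304.734487
per-turn = √(304.734487² + 19²) = √(92863.1078 + 361) = √93224.1078 = 305.326232
L = 6.75 × 305.326232 = 2060.952064
V = π·1.25² × L = 4.908739 × 2060.952064 = 10116.674789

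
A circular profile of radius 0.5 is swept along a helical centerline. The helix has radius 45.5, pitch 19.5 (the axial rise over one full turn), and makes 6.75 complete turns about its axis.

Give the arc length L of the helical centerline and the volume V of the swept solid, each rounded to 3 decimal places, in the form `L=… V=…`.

2πR = 2π·45.5 = 285.884931
per-turn = √(285.884931² + 19.5²) = √(81730.1940 + 380.25) = √82110.4440 = 286.549200
L = 6.75 × 286.549200 = 1934.207100
V = π·0.5² × L = 0.785398 × 1934.207100 = 1519.122704

L=1934.207 V=1519.123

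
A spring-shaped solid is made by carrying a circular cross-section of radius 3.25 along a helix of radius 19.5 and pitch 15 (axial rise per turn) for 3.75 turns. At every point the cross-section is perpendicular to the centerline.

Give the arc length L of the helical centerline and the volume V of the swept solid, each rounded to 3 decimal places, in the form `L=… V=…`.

2πR = 2π·19.5 = 122.522113
per-turn = √(122.522113² + 15²) = √(15011.6683 + 225) = √15236.6683 = 123.436900
L = 3.75 × 123.436900 = 462.888375
V = π·3.25² × L = 33.183072 × 462.888375 = 15360.058469

L=462.888 V=15360.058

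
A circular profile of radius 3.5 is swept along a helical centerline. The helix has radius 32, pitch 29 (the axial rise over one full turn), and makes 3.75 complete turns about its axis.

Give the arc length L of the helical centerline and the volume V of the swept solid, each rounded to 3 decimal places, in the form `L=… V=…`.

L=761.785 V=29316.907

2πR = 2π·32 = 201.061930
per-turn = √(201.061930² + 29²) = √(40425.8996 + 841) = √41266.8996 = 203.142560
L = 3.75 × 203.142560 = 761.784599
V = π·3.5² × L = 38.484510 × 761.784599 = 29316.907041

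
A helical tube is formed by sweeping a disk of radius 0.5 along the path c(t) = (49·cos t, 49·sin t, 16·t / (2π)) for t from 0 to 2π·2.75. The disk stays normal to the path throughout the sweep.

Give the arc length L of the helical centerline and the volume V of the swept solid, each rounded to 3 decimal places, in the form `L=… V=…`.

L=847.802 V=665.862

2πR = 2π·49 = 307.876080
per-turn = √(307.876080² + 16²) = √(94787.6807 + 256) = √95043.6807 = 308.291551
L = 2.75 × 308.291551 = 847.801766
V = π·0.5² × L = 0.785398 × 847.801766 = 665.861950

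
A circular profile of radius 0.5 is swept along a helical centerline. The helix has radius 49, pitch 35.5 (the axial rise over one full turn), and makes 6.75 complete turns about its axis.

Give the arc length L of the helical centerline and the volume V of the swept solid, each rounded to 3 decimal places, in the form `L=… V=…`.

2πR = 2π·49 = 307.876080
per-turn = √(307.876080² + 35.5²) = √(94787.6807 + 1260.25) = √96047.9307 = 309.916006
L = 6.75 × 309.916006 = 2091.933039
V = π·0.5² × L = 0.785398 × 2091.933039 = 1643.000367

L=2091.933 V=1643.000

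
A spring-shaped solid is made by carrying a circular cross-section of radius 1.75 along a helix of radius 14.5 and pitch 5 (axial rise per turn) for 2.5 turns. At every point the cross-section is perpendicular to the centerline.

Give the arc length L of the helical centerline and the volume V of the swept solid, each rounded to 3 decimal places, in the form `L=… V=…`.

L=228.108 V=2194.658

2πR = 2π·14.5 = 91.106187
per-turn = √(91.106187² + 5²) = √(8300.3373 + 25) = √8325.3373 = 91.243286
L = 2.5 × 91.243286 = 228.108216
V = π·1.75² × L = 9.621128 × 228.108216 = 2194.658229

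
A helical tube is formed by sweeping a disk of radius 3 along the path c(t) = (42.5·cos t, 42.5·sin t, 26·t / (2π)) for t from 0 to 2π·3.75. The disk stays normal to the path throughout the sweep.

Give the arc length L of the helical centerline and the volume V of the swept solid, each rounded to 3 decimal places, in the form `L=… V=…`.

L=1006.118 V=28447.317

2πR = 2π·42.5 = 267.035376
per-turn = √(267.035376² + 26²) = √(71307.8918 + 676) = √71983.8918 = 268.298140
L = 3.75 × 268.298140 = 1006.118024
V = π·3² × L = 28.274334 × 1006.118024 = 28447.316938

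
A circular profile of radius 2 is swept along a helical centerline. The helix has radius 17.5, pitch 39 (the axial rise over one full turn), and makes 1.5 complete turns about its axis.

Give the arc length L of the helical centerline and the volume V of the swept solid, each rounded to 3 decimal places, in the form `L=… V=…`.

L=175.001 V=2199.127

2πR = 2π·17.5 = 109.955743
per-turn = √(109.955743² + 39²) = √(12090.2654 + 1521) = √13611.2654 = 116.667328
L = 1.5 × 116.667328 = 175.000992
V = π·2² × L = 12.566371 × 175.000992 = 2199.127321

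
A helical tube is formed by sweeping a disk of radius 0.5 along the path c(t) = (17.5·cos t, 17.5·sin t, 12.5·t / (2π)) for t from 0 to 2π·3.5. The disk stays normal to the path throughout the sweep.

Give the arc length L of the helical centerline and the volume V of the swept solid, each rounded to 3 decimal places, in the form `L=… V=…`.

L=387.324 V=304.203

2πR = 2π·17.5 = 109.955743
per-turn = √(109.955743² + 12.5²) = √(12090.2654 + 156.25) = √12246.5154 = 110.663975
L = 3.5 × 110.663975 = 387.323913
V = π·0.5² × L = 0.785398 × 387.323913 = 304.203490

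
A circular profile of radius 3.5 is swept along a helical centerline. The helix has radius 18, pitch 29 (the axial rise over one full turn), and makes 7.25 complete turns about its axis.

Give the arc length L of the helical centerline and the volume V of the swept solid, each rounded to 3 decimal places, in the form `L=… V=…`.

L=846.482 V=32576.459

2πR = 2π·18 = 113.097336
per-turn = √(113.097336² + 29²) = √(12791.0073 + 841) = √13632.0073 = 116.756187
L = 7.25 × 116.756187 = 846.482359
V = π·3.5² × L = 38.484510 × 846.482359 = 32576.458811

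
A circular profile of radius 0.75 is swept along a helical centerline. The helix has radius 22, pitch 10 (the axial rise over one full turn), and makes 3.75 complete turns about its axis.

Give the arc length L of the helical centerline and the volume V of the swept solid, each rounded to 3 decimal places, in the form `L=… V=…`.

L=519.717 V=918.417

2πR = 2π·22 = 138.230077
per-turn = √(138.230077² + 10²) = √(19107.5541 + 100) = √19207.5541 = 138.591321
L = 3.75 × 138.591321 = 519.717452
V = π·0.75² × L = 1.767146 × 519.717452 = 918.416547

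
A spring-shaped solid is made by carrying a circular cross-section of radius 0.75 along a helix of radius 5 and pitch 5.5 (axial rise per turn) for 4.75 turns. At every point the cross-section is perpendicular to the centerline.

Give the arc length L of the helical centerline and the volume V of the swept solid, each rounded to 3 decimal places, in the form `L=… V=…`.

L=151.495 V=267.714

2πR = 2π·5 = 31.415927
per-turn = √(31.415927² + 5.5²) = √(986.9604 + 30.25) = √1017.2104 = 31.893737
L = 4.75 × 31.893737 = 151.495249
V = π·0.75² × L = 1.767146 × 151.495249 = 267.714204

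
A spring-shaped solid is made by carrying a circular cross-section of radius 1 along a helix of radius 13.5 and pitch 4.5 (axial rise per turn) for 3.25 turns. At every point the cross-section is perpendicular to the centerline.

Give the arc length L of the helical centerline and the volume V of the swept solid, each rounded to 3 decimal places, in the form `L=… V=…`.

L=276.062 V=867.276

2πR = 2π·13.5 = 84.823002
per-turn = √(84.823002² + 4.5²) = √(7194.9416 + 20.25) = √7215.1916 = 84.942284
L = 3.25 × 84.942284 = 276.062423
V = π·1² × L = 3.141593 × 276.062423 = 867.275680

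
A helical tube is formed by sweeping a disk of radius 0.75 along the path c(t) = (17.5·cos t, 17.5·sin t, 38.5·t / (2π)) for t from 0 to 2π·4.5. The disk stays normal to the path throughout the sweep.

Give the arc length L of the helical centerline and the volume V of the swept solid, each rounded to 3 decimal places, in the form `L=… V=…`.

L=524.255 V=926.435

2πR = 2π·17.5 = 109.955743
per-turn = √(109.955743² + 38.5²) = √(12090.2654 + 1482.25) = √13572.5154 = 116.501139
L = 4.5 × 116.501139 = 524.255126
V = π·0.75² × L = 1.767146 × 524.255126 = 926.435279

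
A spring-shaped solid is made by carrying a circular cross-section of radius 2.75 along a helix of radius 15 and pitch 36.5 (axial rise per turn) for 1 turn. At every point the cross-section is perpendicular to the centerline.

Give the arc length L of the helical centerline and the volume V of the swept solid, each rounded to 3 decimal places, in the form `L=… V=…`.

L=101.069 V=2401.221

2πR = 2π·15 = 94.247780
per-turn = √(94.247780² + 36.5²) = √(8882.6440 + 1332.25) = √10214.8940 = 101.068759
L = 1 × 101.068759 = 101.068759
V = π·2.75² × L = 23.758294 × 101.068759 = 2401.221325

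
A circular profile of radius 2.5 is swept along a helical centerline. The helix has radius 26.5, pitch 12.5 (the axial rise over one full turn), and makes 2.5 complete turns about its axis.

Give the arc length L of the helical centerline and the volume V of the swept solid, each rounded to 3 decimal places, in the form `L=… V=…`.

L=417.432 V=8196.266

2πR = 2π·26.5 = 166.504411
per-turn = √(166.504411² + 12.5²) = √(27723.7188 + 156.25) = √27879.9688 = 166.972958
L = 2.5 × 166.972958 = 417.432395
V = π·2.5² × L = 19.634954 × 417.432395 = 8196.265918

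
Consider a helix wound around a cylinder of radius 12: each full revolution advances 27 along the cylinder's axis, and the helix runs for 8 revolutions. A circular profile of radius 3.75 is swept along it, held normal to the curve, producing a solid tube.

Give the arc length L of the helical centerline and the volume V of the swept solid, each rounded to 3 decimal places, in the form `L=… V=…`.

L=640.694 V=28305.004

2πR = 2π·12 = 75.398224
per-turn = √(75.398224² + 27²) = √(5684.8921 + 729) = √6413.8921 = 80.086779
L = 8 × 80.086779 = 640.694230
V = π·3.75² × L = 44.178647 × 640.694230 = 28305.004034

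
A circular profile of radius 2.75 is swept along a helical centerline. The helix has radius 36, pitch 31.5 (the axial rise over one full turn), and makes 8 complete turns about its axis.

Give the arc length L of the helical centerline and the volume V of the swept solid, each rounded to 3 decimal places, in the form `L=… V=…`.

2πR = 2π·36 = 226.194671
per-turn = √(226.194671² + 31.5²) = √(51164.0292 + 992.25) = √52156.2792 = 228.377493
L = 8 × 228.377493 = 1827.019942
V = π·2.75² × L = 23.758294 × 1827.019942 = 43406.877743

L=1827.020 V=43406.878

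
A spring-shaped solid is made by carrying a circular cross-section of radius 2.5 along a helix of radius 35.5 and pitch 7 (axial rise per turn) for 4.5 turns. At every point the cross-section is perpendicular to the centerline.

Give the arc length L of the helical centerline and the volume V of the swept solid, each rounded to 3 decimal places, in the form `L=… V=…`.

2πR = 2π·35.5 = 223.053078
per-turn = √(223.053078² + 7²) = √(49752.6758 + 49) = √49801.6758 = 223.162891
L = 4.5 × 223.162891 = 1004.233008
V = π·2.5² × L = 19.634954 × 1004.233008 = 19718.069006

L=1004.233 V=19718.069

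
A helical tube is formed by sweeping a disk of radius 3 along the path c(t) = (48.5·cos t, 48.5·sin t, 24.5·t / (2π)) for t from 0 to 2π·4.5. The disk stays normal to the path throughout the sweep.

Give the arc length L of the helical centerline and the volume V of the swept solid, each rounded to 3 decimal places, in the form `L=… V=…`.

2πR = 2π·48.5 = 304.734487
per-turn = √(304.734487² + 24.5²) = √(92863.1078 + 600.25) = √93463.3578 = 305.717775
L = 4.5 × 305.717775 = 1375.729986
V = π·3² × L = 28.274334 × 1375.729986 = 38897.848969

L=1375.730 V=38897.849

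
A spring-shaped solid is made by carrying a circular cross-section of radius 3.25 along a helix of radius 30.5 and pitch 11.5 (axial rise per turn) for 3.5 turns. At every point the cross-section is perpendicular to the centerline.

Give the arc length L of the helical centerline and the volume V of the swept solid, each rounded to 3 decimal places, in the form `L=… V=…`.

L=671.937 V=22296.922

2πR = 2π·30.5 = 191.637152
per-turn = √(191.637152² + 11.5²) = √(36724.7980 + 132.25) = √36857.0480 = 191.981895
L = 3.5 × 191.981895 = 671.936632
V = π·3.25² × L = 33.183072 × 671.936632 = 22296.921917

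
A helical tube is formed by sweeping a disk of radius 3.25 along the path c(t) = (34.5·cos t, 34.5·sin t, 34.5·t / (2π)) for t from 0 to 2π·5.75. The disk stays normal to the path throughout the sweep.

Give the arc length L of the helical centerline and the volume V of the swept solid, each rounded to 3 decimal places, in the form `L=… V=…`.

2πR = 2π·34.5 = 216.769893
per-turn = √(216.769893² + 34.5²) = √(46989.1866 + 1190.25) = √48179.4366 = 219.498147
L = 5.75 × 219.498147 = 1262.114345
V = π·3.25² × L = 33.183072 × 1262.114345 = 41880.831707

L=1262.114 V=41880.832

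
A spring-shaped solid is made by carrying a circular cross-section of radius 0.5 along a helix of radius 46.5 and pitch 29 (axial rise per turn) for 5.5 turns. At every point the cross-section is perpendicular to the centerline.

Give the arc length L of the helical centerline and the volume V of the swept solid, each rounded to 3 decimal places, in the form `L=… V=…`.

2πR = 2π·46.5 = 292.168117
per-turn = √(292.168117² + 29²) = √(85362.2085 + 841) = √86203.2085 = 293.603829
L = 5.5 × 293.603829 = 1614.821060
V = π·0.5² × L = 0.785398 × 1614.821060 = 1268.277495

L=1614.821 V=1268.277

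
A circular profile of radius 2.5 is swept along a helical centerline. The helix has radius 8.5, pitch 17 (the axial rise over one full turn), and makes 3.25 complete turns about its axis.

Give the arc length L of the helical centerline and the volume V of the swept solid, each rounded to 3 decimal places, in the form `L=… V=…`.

L=182.154 V=3576.589

2πR = 2π·8.5 = 53.407075
per-turn = √(53.407075² + 17²) = √(2852.3157 + 289) = √3141.3157 = 56.047441
L = 3.25 × 56.047441 = 182.154184
V = π·2.5² × L = 19.634954 × 182.154184 = 3576.589041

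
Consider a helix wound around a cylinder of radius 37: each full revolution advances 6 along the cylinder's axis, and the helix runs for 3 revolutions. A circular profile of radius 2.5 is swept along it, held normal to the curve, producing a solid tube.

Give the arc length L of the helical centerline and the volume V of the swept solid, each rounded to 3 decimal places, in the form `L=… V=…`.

2πR = 2π·37 = 232.477856
per-turn = √(232.477856² + 6²) = √(54045.9537 + 36) = √54081.9537 = 232.555270
L = 3 × 232.555270 = 697.665811
V = π·2.5² × L = 19.634954 × 697.665811 = 13698.636158

L=697.666 V=13698.636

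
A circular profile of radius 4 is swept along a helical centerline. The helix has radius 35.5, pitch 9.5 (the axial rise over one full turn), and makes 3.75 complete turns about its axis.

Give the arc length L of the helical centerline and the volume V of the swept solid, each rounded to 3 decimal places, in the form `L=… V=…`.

2πR = 2π·35.5 = 223.053078
per-turn = √(223.053078² + 9.5²) = √(49752.6758 + 90.25) = √49842.9258 = 223.255293
L = 3.75 × 223.255293 = 837.207348
V = π·4² × L = 50.265482 × 837.207348 = 42082.631274

L=837.207 V=42082.631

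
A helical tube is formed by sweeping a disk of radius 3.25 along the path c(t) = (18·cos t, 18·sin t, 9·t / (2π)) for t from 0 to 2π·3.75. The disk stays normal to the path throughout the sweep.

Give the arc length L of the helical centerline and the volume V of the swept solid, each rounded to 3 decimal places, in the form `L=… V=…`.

L=425.456 V=14117.929

2πR = 2π·18 = 113.097336
per-turn = √(113.097336² + 9²) = √(12791.0073 + 81) = √12872.0073 = 113.454869
L = 3.75 × 113.454869 = 425.455759
V = π·3.25² × L = 33.183072 × 425.455759 = 14117.929249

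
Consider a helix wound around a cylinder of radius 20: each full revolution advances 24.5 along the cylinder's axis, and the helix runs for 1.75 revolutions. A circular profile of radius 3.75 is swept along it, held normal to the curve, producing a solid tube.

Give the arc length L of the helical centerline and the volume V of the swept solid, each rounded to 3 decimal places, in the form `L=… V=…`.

2πR = 2π·20 = 125.663706
per-turn = √(125.663706² + 24.5²) = √(15791.3670 + 600.25) = √16391.6170 = 128.029751
L = 1.75 × 128.029751 = 224.052064
V = π·3.75² × L = 44.178647 × 224.052064 = 9898.316957

L=224.052 V=9898.317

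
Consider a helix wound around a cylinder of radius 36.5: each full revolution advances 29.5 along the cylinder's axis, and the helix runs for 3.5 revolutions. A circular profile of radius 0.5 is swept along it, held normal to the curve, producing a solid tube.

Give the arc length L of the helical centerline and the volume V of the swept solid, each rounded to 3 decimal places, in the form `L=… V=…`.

2πR = 2π·36.5 = 229.336264
per-turn = √(229.336264² + 29.5²) = √(52595.1219 + 870.25) = √53465.3719 = 231.225803
L = 3.5 × 231.225803 = 809.290310
V = π·0.5² × L = 0.785398 × 809.290310 = 635.615123

L=809.290 V=635.615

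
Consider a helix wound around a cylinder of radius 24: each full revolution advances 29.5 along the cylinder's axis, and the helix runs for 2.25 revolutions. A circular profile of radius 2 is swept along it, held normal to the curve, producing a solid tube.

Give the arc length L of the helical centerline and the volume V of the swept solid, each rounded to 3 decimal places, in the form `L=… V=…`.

2πR = 2π·24 = 150.796447
per-turn = √(150.796447² + 29.5²) = √(22739.5685 + 870.25) = √23609.8185 = 153.654868
L = 2.25 × 153.654868 = 345.723454
V = π·2² × L = 12.566371 × 345.723454 = 4344.489048

L=345.723 V=4344.489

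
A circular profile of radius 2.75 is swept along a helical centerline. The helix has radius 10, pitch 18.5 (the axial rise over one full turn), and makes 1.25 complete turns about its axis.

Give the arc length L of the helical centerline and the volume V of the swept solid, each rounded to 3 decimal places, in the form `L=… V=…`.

2πR = 2π·10 = 62.831853
per-turn = √(62.831853² + 18.5²) = √(3947.8418 + 342.25) = √4290.0918 = 65.498792
L = 1.25 × 65.498792 = 81.873490
V = π·2.75² × L = 23.758294 × 81.873490 = 1945.174484

L=81.873 V=1945.174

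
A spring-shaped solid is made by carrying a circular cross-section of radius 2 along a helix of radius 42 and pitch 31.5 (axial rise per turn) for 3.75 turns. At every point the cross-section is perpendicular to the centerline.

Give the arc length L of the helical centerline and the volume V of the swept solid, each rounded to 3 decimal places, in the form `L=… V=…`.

L=996.627 V=12523.982

2πR = 2π·42 = 263.893783
per-turn = √(263.893783² + 31.5²) = √(69639.9287 + 992.25) = √70632.1787 = 265.767151
L = 3.75 × 265.767151 = 996.626817
V = π·2² × L = 12.566371 × 996.626817 = 12523.981946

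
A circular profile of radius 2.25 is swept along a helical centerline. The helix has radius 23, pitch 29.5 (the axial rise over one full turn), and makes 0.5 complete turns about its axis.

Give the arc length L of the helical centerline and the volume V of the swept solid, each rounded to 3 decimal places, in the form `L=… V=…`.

2πR = 2π·23 = 144.513262
per-turn = √(144.513262² + 29.5²) = √(20884.0829 + 870.25) = √21754.3329 = 147.493501
L = 0.5 × 147.493501 = 73.746751
V = π·2.25² × L = 15.904313 × 73.746751 = 1172.891391

L=73.747 V=1172.891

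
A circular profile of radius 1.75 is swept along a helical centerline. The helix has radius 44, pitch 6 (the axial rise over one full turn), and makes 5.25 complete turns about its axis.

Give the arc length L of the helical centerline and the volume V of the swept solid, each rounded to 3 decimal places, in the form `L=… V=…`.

2πR = 2π·44 = 276.460154
per-turn = √(276.460154² + 6²) = √(76430.2165 + 36) = √76466.2165 = 276.525255
L = 5.25 × 276.525255 = 1451.757587
V = π·1.75² × L = 9.621128 × 1451.757587 = 13967.544847

L=1451.758 V=13967.545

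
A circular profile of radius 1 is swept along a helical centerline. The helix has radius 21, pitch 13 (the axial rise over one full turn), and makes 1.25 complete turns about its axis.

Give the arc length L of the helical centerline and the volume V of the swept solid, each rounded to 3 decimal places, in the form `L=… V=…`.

2πR = 2π·21 = 131.946891
per-turn = √(131.946891² + 13²) = √(17409.9822 + 169) = √17578.9822 = 132.585754
L = 1.25 × 132.585754 = 165.732192
V = π·1² × L = 3.141593 × 165.732192 = 520.663038

L=165.732 V=520.663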